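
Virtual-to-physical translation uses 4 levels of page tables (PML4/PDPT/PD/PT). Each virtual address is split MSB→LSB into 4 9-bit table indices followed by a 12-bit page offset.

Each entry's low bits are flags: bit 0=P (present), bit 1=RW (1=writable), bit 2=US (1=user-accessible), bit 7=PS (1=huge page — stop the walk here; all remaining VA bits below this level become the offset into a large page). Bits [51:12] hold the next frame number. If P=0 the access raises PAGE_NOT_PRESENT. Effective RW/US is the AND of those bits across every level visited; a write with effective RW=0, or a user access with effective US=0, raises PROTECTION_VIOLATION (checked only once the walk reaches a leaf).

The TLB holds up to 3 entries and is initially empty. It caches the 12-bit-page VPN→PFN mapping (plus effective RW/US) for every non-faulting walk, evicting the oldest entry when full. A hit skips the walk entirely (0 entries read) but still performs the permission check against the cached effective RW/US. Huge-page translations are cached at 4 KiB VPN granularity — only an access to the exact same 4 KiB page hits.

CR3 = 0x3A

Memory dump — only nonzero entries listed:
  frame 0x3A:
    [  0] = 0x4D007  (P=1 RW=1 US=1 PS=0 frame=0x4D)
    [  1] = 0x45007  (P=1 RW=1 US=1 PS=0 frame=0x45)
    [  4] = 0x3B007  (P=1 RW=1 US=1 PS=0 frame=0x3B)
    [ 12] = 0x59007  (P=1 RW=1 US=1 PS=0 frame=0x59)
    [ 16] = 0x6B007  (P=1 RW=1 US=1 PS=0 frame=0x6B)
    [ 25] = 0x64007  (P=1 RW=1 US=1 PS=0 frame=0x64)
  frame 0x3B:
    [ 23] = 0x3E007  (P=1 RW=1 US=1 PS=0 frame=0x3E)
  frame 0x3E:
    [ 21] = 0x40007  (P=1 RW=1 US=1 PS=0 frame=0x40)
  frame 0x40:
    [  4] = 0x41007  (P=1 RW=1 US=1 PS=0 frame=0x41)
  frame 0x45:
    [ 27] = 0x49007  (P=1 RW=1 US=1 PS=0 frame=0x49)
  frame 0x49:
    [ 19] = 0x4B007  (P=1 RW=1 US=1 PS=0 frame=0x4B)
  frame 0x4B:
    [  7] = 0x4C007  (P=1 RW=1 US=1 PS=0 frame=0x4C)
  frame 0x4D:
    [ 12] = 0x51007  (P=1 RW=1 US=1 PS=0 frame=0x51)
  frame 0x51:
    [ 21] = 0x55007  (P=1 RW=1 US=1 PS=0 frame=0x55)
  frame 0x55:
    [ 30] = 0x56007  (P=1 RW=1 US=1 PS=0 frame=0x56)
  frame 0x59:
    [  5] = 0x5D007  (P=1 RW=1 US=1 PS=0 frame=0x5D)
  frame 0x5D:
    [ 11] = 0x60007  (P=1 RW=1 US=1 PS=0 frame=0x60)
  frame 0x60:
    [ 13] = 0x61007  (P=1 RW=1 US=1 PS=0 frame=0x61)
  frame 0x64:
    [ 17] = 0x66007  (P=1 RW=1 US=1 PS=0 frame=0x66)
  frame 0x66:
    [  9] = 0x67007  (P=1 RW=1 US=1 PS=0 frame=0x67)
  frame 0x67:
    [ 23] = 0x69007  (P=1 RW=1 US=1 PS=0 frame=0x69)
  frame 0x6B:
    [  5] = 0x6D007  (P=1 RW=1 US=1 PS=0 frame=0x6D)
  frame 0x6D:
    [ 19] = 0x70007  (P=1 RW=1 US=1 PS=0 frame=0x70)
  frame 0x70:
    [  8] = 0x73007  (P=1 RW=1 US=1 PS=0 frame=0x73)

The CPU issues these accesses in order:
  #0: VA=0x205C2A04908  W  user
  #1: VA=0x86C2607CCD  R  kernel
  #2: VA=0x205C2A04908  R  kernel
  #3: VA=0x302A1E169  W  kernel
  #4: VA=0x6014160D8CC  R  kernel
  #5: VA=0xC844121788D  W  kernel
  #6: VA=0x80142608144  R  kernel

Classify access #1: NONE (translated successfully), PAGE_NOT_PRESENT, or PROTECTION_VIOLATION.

Trace:
#0 VA=0x205C2A04908 (w,user):
  L0: frame=0x3A idx=4 entry=0x3B007 [P=1 RW=1 US=1 PS=0]
  L1: frame=0x3B idx=23 entry=0x3E007 [P=1 RW=1 US=1 PS=0]
  L2: frame=0x3E idx=21 entry=0x40007 [P=1 RW=1 US=1 PS=0]
  L3: frame=0x40 idx=4 entry=0x41007 [P=1 RW=1 US=1 PS=0]
  → PA=0x41908  (4 entries read)
#1 VA=0x86C2607CCD (r,kernel):
  L0: frame=0x3A idx=1 entry=0x45007 [P=1 RW=1 US=1 PS=0]
  L1: frame=0x45 idx=27 entry=0x49007 [P=1 RW=1 US=1 PS=0]
  L2: frame=0x49 idx=19 entry=0x4B007 [P=1 RW=1 US=1 PS=0]
  L3: frame=0x4B idx=7 entry=0x4C007 [P=1 RW=1 US=1 PS=0]
  → PA=0x4CCCD  (4 entries read)
#2 VA=0x205C2A04908 (r,kernel):
  TLB hit vpn=0x205C2A04 → PA=0x41908
#3 VA=0x302A1E169 (w,kernel):
  L0: frame=0x3A idx=0 entry=0x4D007 [P=1 RW=1 US=1 PS=0]
  L1: frame=0x4D idx=12 entry=0x51007 [P=1 RW=1 US=1 PS=0]
  L2: frame=0x51 idx=21 entry=0x55007 [P=1 RW=1 US=1 PS=0]
  L3: frame=0x55 idx=30 entry=0x56007 [P=1 RW=1 US=1 PS=0]
  → PA=0x56169  (4 entries read)
#4 VA=0x6014160D8CC (r,kernel):
  L0: frame=0x3A idx=12 entry=0x59007 [P=1 RW=1 US=1 PS=0]
  L1: frame=0x59 idx=5 entry=0x5D007 [P=1 RW=1 US=1 PS=0]
  L2: frame=0x5D idx=11 entry=0x60007 [P=1 RW=1 US=1 PS=0]
  L3: frame=0x60 idx=13 entry=0x61007 [P=1 RW=1 US=1 PS=0]
  → PA=0x618CC  (4 entries read)
#5 VA=0xC844121788D (w,kernel):
  L0: frame=0x3A idx=25 entry=0x64007 [P=1 RW=1 US=1 PS=0]
  L1: frame=0x64 idx=17 entry=0x66007 [P=1 RW=1 US=1 PS=0]
  L2: frame=0x66 idx=9 entry=0x67007 [P=1 RW=1 US=1 PS=0]
  L3: frame=0x67 idx=23 entry=0x69007 [P=1 RW=1 US=1 PS=0]
  → PA=0x6988D  (4 entries read)
#6 VA=0x80142608144 (r,kernel):
  L0: frame=0x3A idx=16 entry=0x6B007 [P=1 RW=1 US=1 PS=0]
  L1: frame=0x6B idx=5 entry=0x6D007 [P=1 RW=1 US=1 PS=0]
  L2: frame=0x6D idx=19 entry=0x70007 [P=1 RW=1 US=1 PS=0]
  L3: frame=0x70 idx=8 entry=0x73007 [P=1 RW=1 US=1 PS=0]
  → PA=0x73144  (4 entries read)

Access #1 fault: NONE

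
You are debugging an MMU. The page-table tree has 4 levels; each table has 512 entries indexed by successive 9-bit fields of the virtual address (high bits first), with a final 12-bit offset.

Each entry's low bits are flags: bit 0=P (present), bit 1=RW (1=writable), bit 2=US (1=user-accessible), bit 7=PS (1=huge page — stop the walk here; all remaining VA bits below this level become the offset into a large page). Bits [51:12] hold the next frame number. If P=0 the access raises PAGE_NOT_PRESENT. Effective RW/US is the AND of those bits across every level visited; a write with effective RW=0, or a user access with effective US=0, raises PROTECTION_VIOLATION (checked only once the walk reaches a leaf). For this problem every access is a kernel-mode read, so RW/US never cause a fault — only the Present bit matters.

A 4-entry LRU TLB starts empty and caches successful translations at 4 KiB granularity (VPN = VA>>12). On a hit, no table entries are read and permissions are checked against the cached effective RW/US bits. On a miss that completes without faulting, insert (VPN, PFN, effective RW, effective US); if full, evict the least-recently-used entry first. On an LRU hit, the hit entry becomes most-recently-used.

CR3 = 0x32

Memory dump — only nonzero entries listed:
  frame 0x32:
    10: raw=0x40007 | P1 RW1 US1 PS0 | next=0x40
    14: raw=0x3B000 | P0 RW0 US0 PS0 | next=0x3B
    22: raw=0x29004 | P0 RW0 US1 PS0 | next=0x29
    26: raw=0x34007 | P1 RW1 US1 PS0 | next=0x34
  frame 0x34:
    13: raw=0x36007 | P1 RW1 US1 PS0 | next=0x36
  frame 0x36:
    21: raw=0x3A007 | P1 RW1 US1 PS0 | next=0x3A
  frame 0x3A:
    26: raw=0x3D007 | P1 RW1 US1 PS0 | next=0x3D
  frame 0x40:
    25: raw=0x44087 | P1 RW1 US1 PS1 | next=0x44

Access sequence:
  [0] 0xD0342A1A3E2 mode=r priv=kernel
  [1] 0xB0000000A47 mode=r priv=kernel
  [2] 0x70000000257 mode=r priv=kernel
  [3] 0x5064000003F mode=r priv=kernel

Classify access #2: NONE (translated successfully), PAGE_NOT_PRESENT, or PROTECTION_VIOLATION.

Per-access translation:
#0 VA=0xD0342A1A3E2 (r,kernel):
  L0: frame=0x32 idx=26 entry=0x34007 [P=1 RW=1 US=1 PS=0]
  L1: frame=0x34 idx=13 entry=0x36007 [P=1 RW=1 US=1 PS=0]
  L2: frame=0x36 idx=21 entry=0x3A007 [P=1 RW=1 US=1 PS=0]
  L3: frame=0x3A idx=26 entry=0x3D007 [P=1 RW=1 US=1 PS=0]
  → PA=0x3D3E2  (4 entries read)
#1 VA=0xB0000000A47 (r,kernel):
  L0: frame=0x32 idx=22 entry=0x29004 [P=0 RW=0 US=1 PS=0]
  ⇒ fault: PAGE_NOT_PRESENT  — 1 lookups
#2 VA=0x70000000257 (r,kernel):
  L0: frame=0x32 idx=14 entry=0x3B000 [P=0 RW=0 US=0 PS=0]
  ⇒ fault: PAGE_NOT_PRESENT  — 1 lookups
#3 VA=0x5064000003F (r,kernel):
  L0: frame=0x32 idx=10 entry=0x40007 [P=1 RW=1 US=1 PS=0]
  L1: frame=0x40 idx=25 entry=0x44087 [P=1 RW=1 US=1 PS=1]
  → PA=0x4403F (huge @L1)  (2 entries read)

Access #2 fault: PAGE_NOT_PRESENT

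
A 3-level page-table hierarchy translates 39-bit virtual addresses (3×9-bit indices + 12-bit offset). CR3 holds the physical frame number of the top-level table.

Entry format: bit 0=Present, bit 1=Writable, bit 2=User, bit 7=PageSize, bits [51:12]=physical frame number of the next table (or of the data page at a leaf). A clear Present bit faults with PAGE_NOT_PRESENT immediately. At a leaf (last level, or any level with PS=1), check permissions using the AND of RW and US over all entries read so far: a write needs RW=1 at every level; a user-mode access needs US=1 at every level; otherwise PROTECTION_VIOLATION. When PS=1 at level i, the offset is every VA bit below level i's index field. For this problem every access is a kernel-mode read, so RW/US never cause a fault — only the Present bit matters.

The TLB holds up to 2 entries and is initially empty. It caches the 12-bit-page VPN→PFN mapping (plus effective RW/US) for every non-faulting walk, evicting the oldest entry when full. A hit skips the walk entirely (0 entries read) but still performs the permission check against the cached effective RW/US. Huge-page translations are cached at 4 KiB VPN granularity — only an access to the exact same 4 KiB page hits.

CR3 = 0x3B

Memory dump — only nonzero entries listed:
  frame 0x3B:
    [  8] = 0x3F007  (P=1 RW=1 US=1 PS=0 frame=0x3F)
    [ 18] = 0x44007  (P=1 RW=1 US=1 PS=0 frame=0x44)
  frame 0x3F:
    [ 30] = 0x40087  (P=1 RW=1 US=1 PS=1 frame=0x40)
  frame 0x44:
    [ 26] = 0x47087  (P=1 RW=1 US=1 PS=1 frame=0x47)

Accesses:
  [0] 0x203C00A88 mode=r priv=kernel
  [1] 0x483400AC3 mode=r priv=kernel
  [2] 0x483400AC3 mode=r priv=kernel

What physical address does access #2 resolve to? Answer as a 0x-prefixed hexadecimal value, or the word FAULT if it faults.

Per-access translation:
#0 VA=0x203C00A88 (r,kernel):
  lvl0: tbl 0x3B, slot 8 ⇒ 0x3F007 (P1/RW1/US1/PS0)
  lvl1: tbl 0x3F, slot 30 ⇒ 0x40087 (P1/RW1/US1/PS1)
  ⇒ phys 0x40A88 (huge @L1)  [2 reads]
#1 VA=0x483400AC3 (r,kernel):
  lvl0: tbl 0x3B, slot 18 ⇒ 0x44007 (P1/RW1/US1/PS0)
  lvl1: tbl 0x44, slot 26 ⇒ 0x47087 (P1/RW1/US1/PS1)
  ⇒ phys 0x47AC3 (huge @L1)  [2 reads]
#2 VA=0x483400AC3 (r,kernel):
  TLB hit vpn=0x483400 → PA=0x47AC3

Access #2 PA: 0x47AC3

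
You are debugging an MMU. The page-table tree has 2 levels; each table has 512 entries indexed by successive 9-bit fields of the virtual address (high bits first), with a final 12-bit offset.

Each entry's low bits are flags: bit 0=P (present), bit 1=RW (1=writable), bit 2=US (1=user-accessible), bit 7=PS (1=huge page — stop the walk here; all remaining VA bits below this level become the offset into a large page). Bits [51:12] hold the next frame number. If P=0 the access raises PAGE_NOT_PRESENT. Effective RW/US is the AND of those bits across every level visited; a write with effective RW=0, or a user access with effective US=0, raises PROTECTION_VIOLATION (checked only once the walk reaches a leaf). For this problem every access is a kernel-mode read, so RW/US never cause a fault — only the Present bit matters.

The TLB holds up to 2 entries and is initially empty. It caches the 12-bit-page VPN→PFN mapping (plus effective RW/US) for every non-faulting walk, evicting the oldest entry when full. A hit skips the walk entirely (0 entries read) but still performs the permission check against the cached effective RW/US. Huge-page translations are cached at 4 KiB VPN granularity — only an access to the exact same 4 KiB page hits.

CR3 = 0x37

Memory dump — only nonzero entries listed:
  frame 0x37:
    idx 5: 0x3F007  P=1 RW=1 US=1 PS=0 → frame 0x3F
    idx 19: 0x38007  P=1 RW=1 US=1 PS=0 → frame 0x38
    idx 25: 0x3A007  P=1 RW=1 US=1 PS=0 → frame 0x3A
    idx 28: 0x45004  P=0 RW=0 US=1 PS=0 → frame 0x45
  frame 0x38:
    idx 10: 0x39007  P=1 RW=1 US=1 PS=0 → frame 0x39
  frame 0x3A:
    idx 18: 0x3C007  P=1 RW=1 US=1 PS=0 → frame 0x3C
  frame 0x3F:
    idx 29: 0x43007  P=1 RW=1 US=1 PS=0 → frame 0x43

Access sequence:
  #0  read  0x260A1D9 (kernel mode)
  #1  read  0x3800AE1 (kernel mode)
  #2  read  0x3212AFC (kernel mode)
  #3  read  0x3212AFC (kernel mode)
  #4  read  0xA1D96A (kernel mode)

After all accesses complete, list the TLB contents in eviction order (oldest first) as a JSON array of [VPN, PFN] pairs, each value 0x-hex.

Walk each access:
#0 VA=0x260A1D9 (r,kernel):
  [0] read 0x37 idx=19: raw=0x38007 flags P=1 W=1 U=1 S=0
  [1] read 0x38 idx=10: raw=0x39007 flags P=1 W=1 U=1 S=0
  ✓ 0x391D9  — 2 lookups
#1 VA=0x3800AE1 (r,kernel):
  [0] read 0x37 idx=28: raw=0x45004 flags P=0 W=0 U=1 S=0
  ✗ PAGE_NOT_PRESENT  [1 reads]
#2 VA=0x3212AFC (r,kernel):
  [0] read 0x37 idx=25: raw=0x3A007 flags P=1 W=1 U=1 S=0
  [1] read 0x3A idx=18: raw=0x3C007 flags P=1 W=1 U=1 S=0
  ✓ 0x3CAFC  — 2 lookups
#3 VA=0x3212AFC (r,kernel):
  TLB hit vpn=0x3212 → PA=0x3CAFC
#4 VA=0xA1D96A (r,kernel):
  [0] read 0x37 idx=5: raw=0x3F007 flags P=1 W=1 U=1 S=0
  [1] read 0x3F idx=29: raw=0x43007 flags P=1 W=1 U=1 S=0
  ✓ 0x4396A  — 2 lookups

TLB: [["0x3212", "0x3C"], ["0xA1D", "0x43"]]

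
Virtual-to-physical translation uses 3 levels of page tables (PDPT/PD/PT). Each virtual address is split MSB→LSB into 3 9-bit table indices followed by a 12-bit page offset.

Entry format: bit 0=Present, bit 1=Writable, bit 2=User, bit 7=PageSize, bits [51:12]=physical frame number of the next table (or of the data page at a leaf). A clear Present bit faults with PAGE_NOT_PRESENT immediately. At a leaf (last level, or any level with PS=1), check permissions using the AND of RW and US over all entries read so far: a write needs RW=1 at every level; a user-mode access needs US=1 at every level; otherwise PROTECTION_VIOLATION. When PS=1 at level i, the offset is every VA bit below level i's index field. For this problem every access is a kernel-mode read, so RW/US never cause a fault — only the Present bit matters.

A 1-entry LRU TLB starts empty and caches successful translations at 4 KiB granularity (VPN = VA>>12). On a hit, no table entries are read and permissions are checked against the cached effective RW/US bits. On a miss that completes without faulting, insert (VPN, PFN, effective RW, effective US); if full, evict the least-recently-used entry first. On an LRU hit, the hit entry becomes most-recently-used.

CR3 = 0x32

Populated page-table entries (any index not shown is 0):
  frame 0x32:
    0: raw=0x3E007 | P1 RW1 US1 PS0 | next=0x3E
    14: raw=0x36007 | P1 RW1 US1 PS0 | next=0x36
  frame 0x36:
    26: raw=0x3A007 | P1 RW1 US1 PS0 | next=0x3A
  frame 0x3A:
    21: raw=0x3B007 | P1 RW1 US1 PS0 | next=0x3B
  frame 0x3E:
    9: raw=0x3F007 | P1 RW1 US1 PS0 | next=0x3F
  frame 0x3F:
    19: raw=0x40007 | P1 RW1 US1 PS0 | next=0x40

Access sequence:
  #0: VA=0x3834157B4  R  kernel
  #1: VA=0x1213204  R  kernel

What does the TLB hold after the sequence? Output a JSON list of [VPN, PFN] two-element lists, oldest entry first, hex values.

Per-access translation:
#0 VA=0x3834157B4 (r,kernel):
  lvl0: tbl 0x32, slot 14 ⇒ 0x36007 (P1/RW1/US1/PS0)
  lvl1: tbl 0x36, slot 26 ⇒ 0x3A007 (P1/RW1/US1/PS0)
  lvl2: tbl 0x3A, slot 21 ⇒ 0x3B007 (P1/RW1/US1/PS0)
  ✓ 0x3B7B4  — 3 lookups
#1 VA=0x1213204 (r,kernel):
  lvl0: tbl 0x32, slot 0 ⇒ 0x3E007 (P1/RW1/US1/PS0)
  lvl1: tbl 0x3E, slot 9 ⇒ 0x3F007 (P1/RW1/US1/PS0)
  lvl2: tbl 0x3F, slot 19 ⇒ 0x40007 (P1/RW1/US1/PS0)
  ✓ 0x40204  — 3 lookups

TLB: [["0x1213", "0x40"]]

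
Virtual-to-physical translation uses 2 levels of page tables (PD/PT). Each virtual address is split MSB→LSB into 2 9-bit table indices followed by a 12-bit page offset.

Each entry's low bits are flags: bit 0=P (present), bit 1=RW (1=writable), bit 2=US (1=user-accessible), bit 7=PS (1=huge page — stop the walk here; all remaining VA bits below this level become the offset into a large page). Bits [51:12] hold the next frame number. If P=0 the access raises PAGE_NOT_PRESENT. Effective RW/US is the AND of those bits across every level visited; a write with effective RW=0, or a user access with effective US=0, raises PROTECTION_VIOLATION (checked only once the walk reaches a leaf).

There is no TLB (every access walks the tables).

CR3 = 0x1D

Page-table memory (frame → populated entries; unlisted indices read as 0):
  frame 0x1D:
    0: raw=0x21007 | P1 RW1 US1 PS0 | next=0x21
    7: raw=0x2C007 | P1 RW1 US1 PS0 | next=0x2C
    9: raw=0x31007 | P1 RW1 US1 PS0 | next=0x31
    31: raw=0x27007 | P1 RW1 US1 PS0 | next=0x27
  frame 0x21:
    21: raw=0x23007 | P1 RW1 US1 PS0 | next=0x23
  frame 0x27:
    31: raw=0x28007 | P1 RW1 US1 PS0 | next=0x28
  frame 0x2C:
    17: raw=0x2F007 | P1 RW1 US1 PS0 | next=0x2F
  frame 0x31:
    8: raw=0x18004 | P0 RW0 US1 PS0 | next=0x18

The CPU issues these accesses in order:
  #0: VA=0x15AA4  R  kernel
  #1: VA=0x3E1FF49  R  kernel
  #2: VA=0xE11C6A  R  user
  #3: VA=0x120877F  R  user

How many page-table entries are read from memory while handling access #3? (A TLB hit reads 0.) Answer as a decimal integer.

Trace:
#0 VA=0x15AA4 (r,kernel):
  lvl0: tbl 0x1D, slot 0 ⇒ 0x21007 (P1/RW1/US1/PS0)
  lvl1: tbl 0x21, slot 21 ⇒ 0x23007 (P1/RW1/US1/PS0)
  → PA=0x23AA4  (2 entries read)
#1 VA=0x3E1FF49 (r,kernel):
  lvl0: tbl 0x1D, slot 31 ⇒ 0x27007 (P1/RW1/US1/PS0)
  lvl1: tbl 0x27, slot 31 ⇒ 0x28007 (P1/RW1/US1/PS0)
  → PA=0x28F49  (2 entries read)
#2 VA=0xE11C6A (r,user):
  lvl0: tbl 0x1D, slot 7 ⇒ 0x2C007 (P1/RW1/US1/PS0)
  lvl1: tbl 0x2C, slot 17 ⇒ 0x2F007 (P1/RW1/US1/PS0)
  → PA=0x2FC6A  (2 entries read)
#3 VA=0x120877F (r,user):
  lvl0: tbl 0x1D, slot 9 ⇒ 0x31007 (P1/RW1/US1/PS0)
  lvl1: tbl 0x31, slot 8 ⇒ 0x18004 (P0/RW0/US1/PS0)
  ⇒ fault: PAGE_NOT_PRESENT  — 2 lookups

Entries read for #3: 2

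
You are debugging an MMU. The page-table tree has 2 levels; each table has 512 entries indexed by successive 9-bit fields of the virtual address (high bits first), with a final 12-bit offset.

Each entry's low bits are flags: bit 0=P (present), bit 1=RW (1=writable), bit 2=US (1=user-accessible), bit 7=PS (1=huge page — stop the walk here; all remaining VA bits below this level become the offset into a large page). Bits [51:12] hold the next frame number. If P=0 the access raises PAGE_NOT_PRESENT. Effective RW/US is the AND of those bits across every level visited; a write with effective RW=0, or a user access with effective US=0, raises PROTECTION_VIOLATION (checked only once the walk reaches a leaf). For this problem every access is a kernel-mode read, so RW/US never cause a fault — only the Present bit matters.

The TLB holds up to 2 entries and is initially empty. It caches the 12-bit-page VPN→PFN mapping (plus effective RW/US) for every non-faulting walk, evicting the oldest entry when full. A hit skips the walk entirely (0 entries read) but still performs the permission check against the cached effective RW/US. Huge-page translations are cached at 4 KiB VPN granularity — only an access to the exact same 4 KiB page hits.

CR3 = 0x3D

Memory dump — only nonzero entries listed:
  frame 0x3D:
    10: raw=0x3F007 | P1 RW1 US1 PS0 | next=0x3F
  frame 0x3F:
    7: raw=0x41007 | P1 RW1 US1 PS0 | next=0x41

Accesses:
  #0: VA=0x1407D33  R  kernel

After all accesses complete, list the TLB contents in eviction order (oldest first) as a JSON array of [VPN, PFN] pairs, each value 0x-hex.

Walk each access:
#0 VA=0x1407D33 (r,kernel):
  lvl0: tbl 0x3D, slot 10 ⇒ 0x3F007 (P1/RW1/US1/PS0)
  lvl1: tbl 0x3F, slot 7 ⇒ 0x41007 (P1/RW1/US1/PS0)
  ⇒ phys 0x41D33  [2 reads]

TLB: [["0x1407", "0x41"]]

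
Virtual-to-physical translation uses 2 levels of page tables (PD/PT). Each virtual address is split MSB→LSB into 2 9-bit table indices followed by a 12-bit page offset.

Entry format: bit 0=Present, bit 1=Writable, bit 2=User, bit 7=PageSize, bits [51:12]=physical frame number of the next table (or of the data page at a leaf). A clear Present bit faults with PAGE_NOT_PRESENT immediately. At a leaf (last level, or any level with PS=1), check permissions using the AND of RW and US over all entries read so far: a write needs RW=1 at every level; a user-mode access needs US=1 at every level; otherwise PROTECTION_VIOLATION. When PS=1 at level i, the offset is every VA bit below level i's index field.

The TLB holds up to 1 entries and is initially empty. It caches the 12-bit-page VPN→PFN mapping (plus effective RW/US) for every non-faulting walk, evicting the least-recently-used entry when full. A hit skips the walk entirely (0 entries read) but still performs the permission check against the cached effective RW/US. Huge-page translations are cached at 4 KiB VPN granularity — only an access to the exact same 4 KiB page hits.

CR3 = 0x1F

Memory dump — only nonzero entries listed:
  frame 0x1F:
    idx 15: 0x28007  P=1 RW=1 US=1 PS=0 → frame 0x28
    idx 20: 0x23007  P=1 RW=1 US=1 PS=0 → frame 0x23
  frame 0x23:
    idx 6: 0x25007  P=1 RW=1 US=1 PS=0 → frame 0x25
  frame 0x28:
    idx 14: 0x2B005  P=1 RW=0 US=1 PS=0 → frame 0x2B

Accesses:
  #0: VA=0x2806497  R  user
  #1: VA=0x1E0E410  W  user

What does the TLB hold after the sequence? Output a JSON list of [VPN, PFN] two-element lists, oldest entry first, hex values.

Trace:
#0 VA=0x2806497 (r,user):
  [0] read 0x1F idx=20: raw=0x23007 flags P=1 W=1 U=1 S=0
  [1] read 0x23 idx=6: raw=0x25007 flags P=1 W=1 U=1 S=0
  ✓ 0x25497  — 2 lookups
#1 VA=0x1E0E410 (w,user):
  [0] read 0x1F idx=15: raw=0x28007 flags P=1 W=1 U=1 S=0
  [1] read 0x28 idx=14: raw=0x2B005 flags P=1 W=0 U=1 S=0
  ✗ PROTECTION_VIOLATION  [2 reads]

TLB: [["0x2806", "0x25"]]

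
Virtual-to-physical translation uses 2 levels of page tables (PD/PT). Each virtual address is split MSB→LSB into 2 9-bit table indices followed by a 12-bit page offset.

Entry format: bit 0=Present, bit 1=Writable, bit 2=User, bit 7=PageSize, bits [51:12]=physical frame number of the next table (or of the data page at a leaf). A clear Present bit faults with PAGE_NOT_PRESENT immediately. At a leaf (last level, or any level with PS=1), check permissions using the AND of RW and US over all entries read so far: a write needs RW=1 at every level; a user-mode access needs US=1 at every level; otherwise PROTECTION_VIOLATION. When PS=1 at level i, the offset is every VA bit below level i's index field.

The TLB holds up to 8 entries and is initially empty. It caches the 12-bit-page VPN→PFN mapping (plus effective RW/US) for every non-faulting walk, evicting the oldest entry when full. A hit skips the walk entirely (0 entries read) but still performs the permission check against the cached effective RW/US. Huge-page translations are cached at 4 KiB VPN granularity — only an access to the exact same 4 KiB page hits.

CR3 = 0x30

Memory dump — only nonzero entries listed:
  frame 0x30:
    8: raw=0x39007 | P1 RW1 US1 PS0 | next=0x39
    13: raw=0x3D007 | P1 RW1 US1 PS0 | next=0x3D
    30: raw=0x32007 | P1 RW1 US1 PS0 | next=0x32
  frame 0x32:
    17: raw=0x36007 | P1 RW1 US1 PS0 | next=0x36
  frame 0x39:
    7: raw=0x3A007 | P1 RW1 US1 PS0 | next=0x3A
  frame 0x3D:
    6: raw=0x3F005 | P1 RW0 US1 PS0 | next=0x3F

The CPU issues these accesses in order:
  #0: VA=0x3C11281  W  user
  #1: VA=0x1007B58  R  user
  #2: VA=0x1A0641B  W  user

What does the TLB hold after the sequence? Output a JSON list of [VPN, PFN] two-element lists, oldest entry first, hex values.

Trace:
#0 VA=0x3C11281 (w,user):
  L0 @0x30[30] → 0x32007  P=1,RW=1,US=1,PS=0
  L1 @0x32[17] → 0x36007  P=1,RW=1,US=1,PS=0
  → PA=0x36281  (2 entries read)
#1 VA=0x1007B58 (r,user):
  L0 @0x30[8] → 0x39007  P=1,RW=1,US=1,PS=0
  L1 @0x39[7] → 0x3A007  P=1,RW=1,US=1,PS=0
  → PA=0x3AB58  (2 entries read)
#2 VA=0x1A0641B (w,user):
  L0 @0x30[13] → 0x3D007  P=1,RW=1,US=1,PS=0
  L1 @0x3D[6] → 0x3F005  P=1,RW=0,US=1,PS=0
  → PROTECTION_VIOLATION  (2 entries read)

TLB: [["0x3C11", "0x36"], ["0x1007", "0x3A"]]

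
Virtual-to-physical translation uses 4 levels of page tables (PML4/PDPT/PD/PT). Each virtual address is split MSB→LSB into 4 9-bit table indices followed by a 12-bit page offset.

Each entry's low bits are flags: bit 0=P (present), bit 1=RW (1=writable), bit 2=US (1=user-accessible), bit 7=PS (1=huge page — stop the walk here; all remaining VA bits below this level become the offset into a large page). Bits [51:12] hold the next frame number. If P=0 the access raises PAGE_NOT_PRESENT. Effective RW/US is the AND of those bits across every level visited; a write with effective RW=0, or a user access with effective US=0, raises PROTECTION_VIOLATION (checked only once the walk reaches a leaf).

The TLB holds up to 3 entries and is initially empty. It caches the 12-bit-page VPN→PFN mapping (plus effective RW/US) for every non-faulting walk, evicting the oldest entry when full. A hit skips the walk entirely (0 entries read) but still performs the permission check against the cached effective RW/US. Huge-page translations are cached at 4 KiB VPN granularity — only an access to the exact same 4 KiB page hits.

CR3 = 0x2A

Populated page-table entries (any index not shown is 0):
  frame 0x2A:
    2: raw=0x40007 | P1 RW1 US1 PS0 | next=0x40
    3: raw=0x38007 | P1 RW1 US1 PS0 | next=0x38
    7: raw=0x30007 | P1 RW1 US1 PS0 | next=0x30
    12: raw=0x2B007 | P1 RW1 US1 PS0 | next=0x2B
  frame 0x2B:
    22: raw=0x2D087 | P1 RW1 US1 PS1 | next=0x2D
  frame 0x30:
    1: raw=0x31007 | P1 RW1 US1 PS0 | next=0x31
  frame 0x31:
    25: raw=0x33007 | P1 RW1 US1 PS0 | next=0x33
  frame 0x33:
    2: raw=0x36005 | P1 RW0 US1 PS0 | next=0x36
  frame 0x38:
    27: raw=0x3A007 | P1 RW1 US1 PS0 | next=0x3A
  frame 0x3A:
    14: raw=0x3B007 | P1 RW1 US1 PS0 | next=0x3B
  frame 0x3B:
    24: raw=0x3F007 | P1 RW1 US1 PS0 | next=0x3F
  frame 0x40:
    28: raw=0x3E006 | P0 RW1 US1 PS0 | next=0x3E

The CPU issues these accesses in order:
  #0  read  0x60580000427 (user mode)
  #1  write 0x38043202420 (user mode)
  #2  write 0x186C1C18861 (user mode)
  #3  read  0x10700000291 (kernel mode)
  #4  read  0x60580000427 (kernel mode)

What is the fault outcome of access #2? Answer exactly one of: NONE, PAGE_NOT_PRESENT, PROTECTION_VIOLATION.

Trace:
#0 VA=0x60580000427 (r,user):
  lvl0: tbl 0x2A, slot 12 ⇒ 0x2B007 (P1/RW1/US1/PS0)
  lvl1: tbl 0x2B, slot 22 ⇒ 0x2D087 (P1/RW1/US1/PS1)
  ✓ 0x2D427 (huge @L1)  — 2 lookups
#1 VA=0x38043202420 (w,user):
  lvl0: tbl 0x2A, slot 7 ⇒ 0x30007 (P1/RW1/US1/PS0)
  lvl1: tbl 0x30, slot 1 ⇒ 0x31007 (P1/RW1/US1/PS0)
  lvl2: tbl 0x31, slot 25 ⇒ 0x33007 (P1/RW1/US1/PS0)
  lvl3: tbl 0x33, slot 2 ⇒ 0x36005 (P1/RW0/US1/PS0)
  ✗ PROTECTION_VIOLATION  [4 reads]
#2 VA=0x186C1C18861 (w,user):
  lvl0: tbl 0x2A, slot 3 ⇒ 0x38007 (P1/RW1/US1/PS0)
  lvl1: tbl 0x38, slot 27 ⇒ 0x3A007 (P1/RW1/US1/PS0)
  lvl2: tbl 0x3A, slot 14 ⇒ 0x3B007 (P1/RW1/US1/PS0)
  lvl3: tbl 0x3B, slot 24 ⇒ 0x3F007 (P1/RW1/US1/PS0)
  ✓ 0x3F861  — 4 lookups
#3 VA=0x10700000291 (r,kernel):
  lvl0: tbl 0x2A, slot 2 ⇒ 0x40007 (P1/RW1/US1/PS0)
  lvl1: tbl 0x40, slot 28 ⇒ 0x3E006 (P0/RW1/US1/PS0)
  ✗ PAGE_NOT_PRESENT  [2 reads]
#4 VA=0x60580000427 (r,kernel):
  TLB hit vpn=0x60580000 → PA=0x2D427

Access #2 fault: NONE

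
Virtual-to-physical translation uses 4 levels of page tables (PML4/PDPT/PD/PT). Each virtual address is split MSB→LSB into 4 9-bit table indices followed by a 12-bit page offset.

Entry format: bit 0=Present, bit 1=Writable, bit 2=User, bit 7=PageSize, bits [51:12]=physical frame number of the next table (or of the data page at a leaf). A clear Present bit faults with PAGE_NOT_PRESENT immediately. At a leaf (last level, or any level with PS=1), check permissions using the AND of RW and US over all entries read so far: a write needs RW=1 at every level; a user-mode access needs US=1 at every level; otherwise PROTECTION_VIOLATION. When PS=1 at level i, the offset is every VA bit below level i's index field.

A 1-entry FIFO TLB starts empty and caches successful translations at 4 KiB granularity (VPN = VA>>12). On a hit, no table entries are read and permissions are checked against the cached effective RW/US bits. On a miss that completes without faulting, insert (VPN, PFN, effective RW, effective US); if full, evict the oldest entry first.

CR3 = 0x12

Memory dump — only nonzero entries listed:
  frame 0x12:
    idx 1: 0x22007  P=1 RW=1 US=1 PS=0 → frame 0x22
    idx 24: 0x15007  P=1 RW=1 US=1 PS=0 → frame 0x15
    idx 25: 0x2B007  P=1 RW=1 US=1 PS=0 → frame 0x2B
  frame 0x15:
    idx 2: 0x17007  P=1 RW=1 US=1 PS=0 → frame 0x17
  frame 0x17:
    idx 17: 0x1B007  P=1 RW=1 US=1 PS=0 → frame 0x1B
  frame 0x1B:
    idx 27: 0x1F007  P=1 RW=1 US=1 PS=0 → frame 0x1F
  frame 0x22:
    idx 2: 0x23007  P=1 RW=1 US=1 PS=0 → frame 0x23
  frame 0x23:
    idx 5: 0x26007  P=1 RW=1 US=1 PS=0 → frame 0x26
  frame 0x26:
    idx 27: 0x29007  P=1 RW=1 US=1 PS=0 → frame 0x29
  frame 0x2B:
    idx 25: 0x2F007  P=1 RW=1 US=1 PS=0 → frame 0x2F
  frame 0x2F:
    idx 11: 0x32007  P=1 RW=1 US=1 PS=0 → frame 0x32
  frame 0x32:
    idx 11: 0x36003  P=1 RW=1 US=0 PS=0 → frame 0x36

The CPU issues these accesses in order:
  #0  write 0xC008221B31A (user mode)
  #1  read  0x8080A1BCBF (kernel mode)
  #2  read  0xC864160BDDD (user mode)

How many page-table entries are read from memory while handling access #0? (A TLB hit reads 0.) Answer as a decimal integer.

Walk each access:
#0 VA=0xC008221B31A (w,user):
  L0: frame=0x12 idx=24 entry=0x15007 [P=1 RW=1 US=1 PS=0]
  L1: frame=0x15 idx=2 entry=0x17007 [P=1 RW=1 US=1 PS=0]
  L2: frame=0x17 idx=17 entry=0x1B007 [P=1 RW=1 US=1 PS=0]
  L3: frame=0x1B idx=27 entry=0x1F007 [P=1 RW=1 US=1 PS=0]
  ⇒ phys 0x1F31A  [4 reads]
#1 VA=0x8080A1BCBF (r,kernel):
  L0: frame=0x12 idx=1 entry=0x22007 [P=1 RW=1 US=1 PS=0]
  L1: frame=0x22 idx=2 entry=0x23007 [P=1 RW=1 US=1 PS=0]
  L2: frame=0x23 idx=5 entry=0x26007 [P=1 RW=1 US=1 PS=0]
  L3: frame=0x26 idx=27 entry=0x29007 [P=1 RW=1 US=1 PS=0]
  ⇒ phys 0x29CBF  [4 reads]
#2 VA=0xC864160BDDD (r,user):
  L0: frame=0x12 idx=25 entry=0x2B007 [P=1 RW=1 US=1 PS=0]
  L1: frame=0x2B idx=25 entry=0x2F007 [P=1 RW=1 US=1 PS=0]
  L2: frame=0x2F idx=11 entry=0x32007 [P=1 RW=1 US=1 PS=0]
  L3: frame=0x32 idx=11 entry=0x36003 [P=1 RW=1 US=0 PS=0]
  → PROTECTION_VIOLATION  (4 entries read)

Entries read for #0: 4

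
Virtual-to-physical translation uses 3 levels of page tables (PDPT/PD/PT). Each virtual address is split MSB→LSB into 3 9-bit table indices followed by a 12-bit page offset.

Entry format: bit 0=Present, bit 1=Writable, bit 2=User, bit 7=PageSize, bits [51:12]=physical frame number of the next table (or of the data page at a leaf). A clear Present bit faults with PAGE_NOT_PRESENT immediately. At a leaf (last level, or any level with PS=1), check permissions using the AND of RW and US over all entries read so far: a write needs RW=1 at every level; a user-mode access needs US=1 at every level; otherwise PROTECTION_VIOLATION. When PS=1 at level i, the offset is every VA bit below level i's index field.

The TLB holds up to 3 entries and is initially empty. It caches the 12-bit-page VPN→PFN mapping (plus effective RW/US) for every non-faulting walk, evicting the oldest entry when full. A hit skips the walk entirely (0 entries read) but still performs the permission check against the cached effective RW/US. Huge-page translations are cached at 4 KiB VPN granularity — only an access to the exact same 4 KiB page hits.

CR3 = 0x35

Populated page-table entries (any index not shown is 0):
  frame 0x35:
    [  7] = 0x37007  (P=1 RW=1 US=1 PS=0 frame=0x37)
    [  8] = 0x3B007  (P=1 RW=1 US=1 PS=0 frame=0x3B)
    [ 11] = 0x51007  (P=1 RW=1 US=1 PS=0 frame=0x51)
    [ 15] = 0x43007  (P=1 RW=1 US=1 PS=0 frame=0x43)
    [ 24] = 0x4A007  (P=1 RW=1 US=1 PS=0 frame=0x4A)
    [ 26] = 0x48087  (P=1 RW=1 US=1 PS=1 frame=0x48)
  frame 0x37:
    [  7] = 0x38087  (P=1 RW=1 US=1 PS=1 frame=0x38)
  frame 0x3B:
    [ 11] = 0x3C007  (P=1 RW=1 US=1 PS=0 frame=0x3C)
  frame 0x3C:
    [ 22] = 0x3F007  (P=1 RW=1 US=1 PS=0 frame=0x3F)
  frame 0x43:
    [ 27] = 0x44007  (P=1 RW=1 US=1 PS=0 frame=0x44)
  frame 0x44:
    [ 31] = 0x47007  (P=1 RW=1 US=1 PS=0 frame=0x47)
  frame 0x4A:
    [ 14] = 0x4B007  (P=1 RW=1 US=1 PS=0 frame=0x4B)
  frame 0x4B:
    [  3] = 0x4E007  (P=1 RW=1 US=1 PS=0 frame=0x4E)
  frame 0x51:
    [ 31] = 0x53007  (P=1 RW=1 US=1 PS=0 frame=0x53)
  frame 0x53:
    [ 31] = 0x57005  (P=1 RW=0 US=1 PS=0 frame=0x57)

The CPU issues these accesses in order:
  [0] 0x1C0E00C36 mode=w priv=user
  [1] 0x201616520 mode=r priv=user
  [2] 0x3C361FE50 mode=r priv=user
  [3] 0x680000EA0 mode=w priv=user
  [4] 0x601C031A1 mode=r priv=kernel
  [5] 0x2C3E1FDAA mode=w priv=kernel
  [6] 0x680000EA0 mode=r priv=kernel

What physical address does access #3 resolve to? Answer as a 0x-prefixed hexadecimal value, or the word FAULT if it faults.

Trace:
#0 VA=0x1C0E00C36 (w,user):
  lvl0: tbl 0x35, slot 7 ⇒ 0x37007 (P1/RW1/US1/PS0)
  lvl1: tbl 0x37, slot 7 ⇒ 0x38087 (P1/RW1/US1/PS1)
  ⇒ phys 0x38C36 (huge @L1)  [2 reads]
#1 VA=0x201616520 (r,user):
  lvl0: tbl 0x35, slot 8 ⇒ 0x3B007 (P1/RW1/US1/PS0)
  lvl1: tbl 0x3B, slot 11 ⇒ 0x3C007 (P1/RW1/US1/PS0)
  lvl2: tbl 0x3C, slot 22 ⇒ 0x3F007 (P1/RW1/US1/PS0)
  ⇒ phys 0x3F520  [3 reads]
#2 VA=0x3C361FE50 (r,user):
  lvl0: tbl 0x35, slot 15 ⇒ 0x43007 (P1/RW1/US1/PS0)
  lvl1: tbl 0x43, slot 27 ⇒ 0x44007 (P1/RW1/US1/PS0)
  lvl2: tbl 0x44, slot 31 ⇒ 0x47007 (P1/RW1/US1/PS0)
  ⇒ phys 0x47E50  [3 reads]
#3 VA=0x680000EA0 (w,user):
  lvl0: tbl 0x35, slot 26 ⇒ 0x48087 (P1/RW1/US1/PS1)
  ⇒ phys 0x48EA0 (huge @L0)  [1 reads]
#4 VA=0x601C031A1 (r,kernel):
  lvl0: tbl 0x35, slot 24 ⇒ 0x4A007 (P1/RW1/US1/PS0)
  lvl1: tbl 0x4A, slot 14 ⇒ 0x4B007 (P1/RW1/US1/PS0)
  lvl2: tbl 0x4B, slot 3 ⇒ 0x4E007 (P1/RW1/US1/PS0)
  ⇒ phys 0x4E1A1  [3 reads]
#5 VA=0x2C3E1FDAA (w,kernel):
  lvl0: tbl 0x35, slot 11 ⇒ 0x51007 (P1/RW1/US1/PS0)
  lvl1: tbl 0x51, slot 31 ⇒ 0x53007 (P1/RW1/US1/PS0)
  lvl2: tbl 0x53, slot 31 ⇒ 0x57005 (P1/RW0/US1/PS0)
  ⇒ fault: PROTECTION_VIOLATION  — 3 lookups
#6 VA=0x680000EA0 (r,kernel):
  TLB hit vpn=0x680000 → PA=0x48EA0

Access #3 PA: 0x48EA0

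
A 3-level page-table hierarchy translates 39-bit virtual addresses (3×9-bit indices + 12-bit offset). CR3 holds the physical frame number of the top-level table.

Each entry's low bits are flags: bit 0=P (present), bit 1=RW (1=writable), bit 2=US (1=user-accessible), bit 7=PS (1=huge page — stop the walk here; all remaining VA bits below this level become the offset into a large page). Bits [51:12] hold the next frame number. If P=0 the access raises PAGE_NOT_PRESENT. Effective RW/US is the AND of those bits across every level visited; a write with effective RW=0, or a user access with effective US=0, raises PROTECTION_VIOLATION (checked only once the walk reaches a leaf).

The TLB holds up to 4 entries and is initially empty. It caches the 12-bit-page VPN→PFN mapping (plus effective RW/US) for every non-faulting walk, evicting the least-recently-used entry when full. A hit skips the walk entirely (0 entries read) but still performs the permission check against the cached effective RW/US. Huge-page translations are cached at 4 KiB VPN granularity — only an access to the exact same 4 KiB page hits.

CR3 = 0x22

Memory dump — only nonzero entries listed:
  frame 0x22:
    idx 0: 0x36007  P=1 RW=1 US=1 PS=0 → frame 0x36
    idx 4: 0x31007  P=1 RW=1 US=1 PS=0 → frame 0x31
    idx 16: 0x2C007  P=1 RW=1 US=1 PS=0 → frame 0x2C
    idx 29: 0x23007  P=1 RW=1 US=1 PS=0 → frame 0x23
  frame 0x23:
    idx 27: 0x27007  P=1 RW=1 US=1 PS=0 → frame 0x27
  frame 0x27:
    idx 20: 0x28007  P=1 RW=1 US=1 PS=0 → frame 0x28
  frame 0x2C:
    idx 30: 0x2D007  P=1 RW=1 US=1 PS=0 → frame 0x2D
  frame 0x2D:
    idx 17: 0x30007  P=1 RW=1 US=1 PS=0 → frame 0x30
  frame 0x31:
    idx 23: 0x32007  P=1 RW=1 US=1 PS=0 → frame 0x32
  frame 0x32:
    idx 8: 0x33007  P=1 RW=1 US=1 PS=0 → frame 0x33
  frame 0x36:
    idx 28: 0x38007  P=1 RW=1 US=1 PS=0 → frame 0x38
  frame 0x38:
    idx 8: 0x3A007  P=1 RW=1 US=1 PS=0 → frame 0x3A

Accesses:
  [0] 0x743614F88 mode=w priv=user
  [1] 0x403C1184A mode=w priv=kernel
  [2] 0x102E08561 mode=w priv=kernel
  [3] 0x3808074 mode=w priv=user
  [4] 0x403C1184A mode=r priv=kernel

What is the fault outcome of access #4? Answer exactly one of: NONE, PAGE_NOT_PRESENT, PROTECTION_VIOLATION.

Walk each access:
#0 VA=0x743614F88 (w,user):
  L0 @0x22[29] → 0x23007  P=1,RW=1,US=1,PS=0
  L1 @0x23[27] → 0x27007  P=1,RW=1,US=1,PS=0
  L2 @0x27[20] → 0x28007  P=1,RW=1,US=1,PS=0
  ✓ 0x28F88  — 3 lookups
#1 VA=0x403C1184A (w,kernel):
  L0 @0x22[16] → 0x2C007  P=1,RW=1,US=1,PS=0
  L1 @0x2C[30] → 0x2D007  P=1,RW=1,US=1,PS=0
  L2 @0x2D[17] → 0x30007  P=1,RW=1,US=1,PS=0
  ✓ 0x3084A  — 3 lookups
#2 VA=0x102E08561 (w,kernel):
  L0 @0x22[4] → 0x31007  P=1,RW=1,US=1,PS=0
  L1 @0x31[23] → 0x32007  P=1,RW=1,US=1,PS=0
  L2 @0x32[8] → 0x33007  P=1,RW=1,US=1,PS=0
  ✓ 0x33561  — 3 lookups
#3 VA=0x3808074 (w,user):
  L0 @0x22[0] → 0x36007  P=1,RW=1,US=1,PS=0
  L1 @0x36[28] → 0x38007  P=1,RW=1,US=1,PS=0
  L2 @0x38[8] → 0x3A007  P=1,RW=1,US=1,PS=0
  ✓ 0x3A074  — 3 lookups
#4 VA=0x403C1184A (r,kernel):
  TLB hit vpn=0x403C11 → PA=0x3084A

Access #4 fault: NONE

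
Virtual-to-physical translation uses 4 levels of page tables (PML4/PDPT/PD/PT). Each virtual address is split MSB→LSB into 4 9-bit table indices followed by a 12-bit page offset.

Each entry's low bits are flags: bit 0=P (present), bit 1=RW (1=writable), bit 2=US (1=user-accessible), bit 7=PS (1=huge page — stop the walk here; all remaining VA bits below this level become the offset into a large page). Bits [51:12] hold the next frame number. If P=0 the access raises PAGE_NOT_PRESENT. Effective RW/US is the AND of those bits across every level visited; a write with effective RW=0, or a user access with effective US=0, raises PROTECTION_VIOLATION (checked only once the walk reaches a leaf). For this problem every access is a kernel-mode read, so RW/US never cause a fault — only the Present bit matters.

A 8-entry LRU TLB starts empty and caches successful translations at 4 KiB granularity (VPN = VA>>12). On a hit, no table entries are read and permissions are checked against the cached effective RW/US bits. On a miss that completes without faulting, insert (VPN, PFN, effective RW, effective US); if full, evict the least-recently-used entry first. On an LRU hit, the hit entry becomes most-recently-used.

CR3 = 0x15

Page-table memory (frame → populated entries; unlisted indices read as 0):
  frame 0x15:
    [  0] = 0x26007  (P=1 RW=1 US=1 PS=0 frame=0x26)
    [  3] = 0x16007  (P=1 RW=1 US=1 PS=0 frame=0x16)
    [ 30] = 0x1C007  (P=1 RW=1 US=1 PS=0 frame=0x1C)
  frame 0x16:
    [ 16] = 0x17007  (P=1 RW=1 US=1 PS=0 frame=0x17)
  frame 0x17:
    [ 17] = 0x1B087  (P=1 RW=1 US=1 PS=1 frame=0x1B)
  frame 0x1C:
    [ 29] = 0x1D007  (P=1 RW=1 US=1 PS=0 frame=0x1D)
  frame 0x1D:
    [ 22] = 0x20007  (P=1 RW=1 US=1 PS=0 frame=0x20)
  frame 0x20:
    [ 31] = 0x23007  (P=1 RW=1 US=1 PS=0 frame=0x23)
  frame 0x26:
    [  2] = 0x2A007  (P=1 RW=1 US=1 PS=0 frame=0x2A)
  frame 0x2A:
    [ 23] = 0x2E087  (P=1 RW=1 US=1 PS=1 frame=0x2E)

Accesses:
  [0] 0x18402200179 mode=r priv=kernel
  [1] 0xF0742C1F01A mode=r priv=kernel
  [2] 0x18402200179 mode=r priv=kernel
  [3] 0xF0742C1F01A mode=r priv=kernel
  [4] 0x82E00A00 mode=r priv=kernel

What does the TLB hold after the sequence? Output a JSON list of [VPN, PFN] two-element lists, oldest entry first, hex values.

Walk each access:
#0 VA=0x18402200179 (r,kernel):
  L0 @0x15[3] → 0x16007  P=1,RW=1,US=1,PS=0
  L1 @0x16[16] → 0x17007  P=1,RW=1,US=1,PS=0
  L2 @0x17[17] → 0x1B087  P=1,RW=1,US=1,PS=1
  → PA=0x1B179 (huge @L2)  (3 entries read)
#1 VA=0xF0742C1F01A (r,kernel):
  L0 @0x15[30] → 0x1C007  P=1,RW=1,US=1,PS=0
  L1 @0x1C[29] → 0x1D007  P=1,RW=1,US=1,PS=0
  L2 @0x1D[22] → 0x20007  P=1,RW=1,US=1,PS=0
  L3 @0x20[31] → 0x23007  P=1,RW=1,US=1,PS=0
  → PA=0x2301A  (4 entries read)
#2 VA=0x18402200179 (r,kernel):
  TLB hit vpn=0x18402200 → PA=0x1B179
#3 VA=0xF0742C1F01A (r,kernel):
  TLB hit vpn=0xF0742C1F → PA=0x2301A
#4 VA=0x82E00A00 (r,kernel):
  L0 @0x15[0] → 0x26007  P=1,RW=1,US=1,PS=0
  L1 @0x26[2] → 0x2A007  P=1,RW=1,US=1,PS=0
  L2 @0x2A[23] → 0x2E087  P=1,RW=1,US=1,PS=1
  → PA=0x2EA00 (huge @L2)  (3 entries read)

TLB: [["0x18402200", "0x1B"], ["0xF0742C1F", "0x23"], ["0x82E00", "0x2E"]]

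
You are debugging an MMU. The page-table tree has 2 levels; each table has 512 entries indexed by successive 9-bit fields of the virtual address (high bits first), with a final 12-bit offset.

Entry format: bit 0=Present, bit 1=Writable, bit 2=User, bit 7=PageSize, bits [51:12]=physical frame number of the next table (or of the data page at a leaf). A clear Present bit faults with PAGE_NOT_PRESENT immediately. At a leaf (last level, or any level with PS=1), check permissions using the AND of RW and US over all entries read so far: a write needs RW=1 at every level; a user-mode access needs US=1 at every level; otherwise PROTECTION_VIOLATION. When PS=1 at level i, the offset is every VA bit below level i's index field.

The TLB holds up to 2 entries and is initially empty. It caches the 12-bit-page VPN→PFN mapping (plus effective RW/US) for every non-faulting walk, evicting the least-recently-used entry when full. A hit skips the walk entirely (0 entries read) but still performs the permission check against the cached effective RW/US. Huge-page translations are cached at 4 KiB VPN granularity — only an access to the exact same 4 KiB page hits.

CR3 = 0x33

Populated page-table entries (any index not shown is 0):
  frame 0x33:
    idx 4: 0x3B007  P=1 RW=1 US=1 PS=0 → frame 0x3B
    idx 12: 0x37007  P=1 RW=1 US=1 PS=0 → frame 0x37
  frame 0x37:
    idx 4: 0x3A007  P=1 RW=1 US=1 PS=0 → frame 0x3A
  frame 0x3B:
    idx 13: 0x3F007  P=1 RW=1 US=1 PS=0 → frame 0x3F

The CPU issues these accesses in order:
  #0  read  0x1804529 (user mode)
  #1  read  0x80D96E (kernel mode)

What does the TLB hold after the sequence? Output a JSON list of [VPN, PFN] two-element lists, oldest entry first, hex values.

Walk each access:
#0 VA=0x1804529 (r,user):
  L0: frame=0x33 idx=12 entry=0x37007 [P=1 RW=1 US=1 PS=0]
  L1: frame=0x37 idx=4 entry=0x3A007 [P=1 RW=1 US=1 PS=0]
  ✓ 0x3A529  — 2 lookups
#1 VA=0x80D96E (r,kernel):
  L0: frame=0x33 idx=4 entry=0x3B007 [P=1 RW=1 US=1 PS=0]
  L1: frame=0x3B idx=13 entry=0x3F007 [P=1 RW=1 US=1 PS=0]
  ✓ 0x3F96E  — 2 lookups

TLB: [["0x1804", "0x3A"], ["0x80D", "0x3F"]]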